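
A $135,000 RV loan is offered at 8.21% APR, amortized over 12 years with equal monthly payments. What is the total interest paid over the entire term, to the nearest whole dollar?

Monthly rate = 8.21%/12 = 0.0068417; payment = 135,000 × 0.0068417 / (1 − (1+0.0068417)^−144) = $1,476.90.
Total paid = 144 × $1,476.90 = $212,673.60; interest = $212,673.60 − $135,000 = $77,673.60.

$77,674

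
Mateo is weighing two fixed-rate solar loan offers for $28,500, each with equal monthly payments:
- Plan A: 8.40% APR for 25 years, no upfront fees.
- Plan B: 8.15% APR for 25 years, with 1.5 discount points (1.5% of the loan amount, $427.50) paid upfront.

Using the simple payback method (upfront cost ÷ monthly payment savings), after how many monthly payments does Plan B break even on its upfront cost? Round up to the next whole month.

90 months

Plan A: at 8.40% the monthly rate is 0.0070000, so the payment is 28,500 × 0.0070000 / (1 − 1.0070000^−300) = $227.57.
Plan B: monthly rate = 8.15%/12 = 0.0067917; payment = 28,500 × 0.0067917 / (1 − (1+0.0067917)^−300) = $222.81.
Monthly savings = $227.57 − $222.81 = $4.76.
Break-even = $427.50 / $4.76 = 89.81 → 90 months.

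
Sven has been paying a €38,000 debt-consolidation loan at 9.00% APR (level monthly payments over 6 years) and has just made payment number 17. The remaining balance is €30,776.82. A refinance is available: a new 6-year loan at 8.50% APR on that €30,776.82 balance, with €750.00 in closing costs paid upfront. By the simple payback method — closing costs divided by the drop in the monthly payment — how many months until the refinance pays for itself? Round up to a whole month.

Current payment = 38,000 × 9%/12 / (1 − (1+0.0075000)^−72) = €684.97.
Refinanced payment = 30,776.82 × 0.0070833 / (1 − (1+0.0070833)^−72) = €547.16.
Monthly savings = €684.97 − €547.16 = €137.81.
Break-even = €750.00 / €137.81 = 5.44 → 6 months.

6 months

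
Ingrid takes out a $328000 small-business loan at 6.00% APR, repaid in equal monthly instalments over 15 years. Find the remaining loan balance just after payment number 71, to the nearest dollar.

$232,151

With monthly rate i = 6%/12 = 0.0050000, the balance after k of n payments is P · [(1+i)^n − (1+i)^k] / [(1+i)^n − 1].
(1+0.0050000)^180 = 2.45409356 and (1+0.0050000)^71 = 1.42491968, so the balance is 328,000 × (2.45409356 − 1.42491968) / (2.45409356 − 1) = $232,150.83.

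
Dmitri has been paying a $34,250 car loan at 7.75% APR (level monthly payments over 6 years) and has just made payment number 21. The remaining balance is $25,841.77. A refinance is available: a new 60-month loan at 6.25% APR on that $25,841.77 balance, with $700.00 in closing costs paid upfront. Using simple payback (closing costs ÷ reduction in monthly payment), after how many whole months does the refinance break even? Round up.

8 months

Current payment = 34,250 × 7.75%/12 / (1 − (1+0.0064583)^−72) = $596.34.
Refinanced payment = 25,841.77 × 0.0052083 / (1 − (1+0.0052083)^−60) = $502.60.
Monthly savings = $596.34 − $502.60 = $93.74.
Break-even = $700.00 / $93.74 = 7.47 → 8 months.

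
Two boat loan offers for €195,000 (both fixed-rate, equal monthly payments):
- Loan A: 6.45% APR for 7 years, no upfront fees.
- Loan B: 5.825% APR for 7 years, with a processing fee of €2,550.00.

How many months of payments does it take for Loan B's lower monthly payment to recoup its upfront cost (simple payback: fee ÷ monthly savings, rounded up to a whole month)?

44 months

Loan A: monthly rate = 6.45%/12 = 0.0053750; payment = 195,000 × 0.0053750 / (1 − (1+0.0053750)^−84) = €2,890.92.
Loan B: at 5.825% the monthly rate is 0.0048542, so the payment is 195,000 × 0.0048542 / (1 − 1.0048542^−84) = €2,832.34.
Monthly savings = €2,890.92 − €2,832.34 = €58.58.
Break-even = €2,550.00 / €58.58 = 43.53 → 44 months.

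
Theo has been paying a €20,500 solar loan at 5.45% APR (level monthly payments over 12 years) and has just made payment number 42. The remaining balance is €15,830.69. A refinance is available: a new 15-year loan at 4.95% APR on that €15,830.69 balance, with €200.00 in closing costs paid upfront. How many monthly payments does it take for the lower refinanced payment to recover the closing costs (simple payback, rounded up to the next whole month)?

Current payment = 20,500 × 5.45%/12 / (1 − (1+0.0045417)^−144) = €194.26.
Refinanced payment = 15,830.69 × 0.0041250 / (1 − (1+0.0041250)^−180) = €124.78.
Monthly savings = €194.26 − €124.78 = €69.48.
Break-even = €200.00 / €69.48 = 2.88 → 3 months.

3 months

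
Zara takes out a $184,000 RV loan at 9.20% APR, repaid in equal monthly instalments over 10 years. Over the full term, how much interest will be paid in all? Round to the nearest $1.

At 9.20% the monthly rate is 0.0076667, so the payment is 184,000 × 0.0076667 / (1 − 1.0076667^−120) = $2,350.80.
Total paid = 120 × $2,350.80 = $282,096.00; interest = $282,096.00 − $184,000 = $98,096.00.

$98,096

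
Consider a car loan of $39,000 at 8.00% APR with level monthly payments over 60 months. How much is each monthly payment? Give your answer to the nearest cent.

$790.78

Monthly rate = 8%/12 = 0.0066667; payment = 39,000 × 0.0066667 / (1 − (1+0.0066667)^−60) = $790.78.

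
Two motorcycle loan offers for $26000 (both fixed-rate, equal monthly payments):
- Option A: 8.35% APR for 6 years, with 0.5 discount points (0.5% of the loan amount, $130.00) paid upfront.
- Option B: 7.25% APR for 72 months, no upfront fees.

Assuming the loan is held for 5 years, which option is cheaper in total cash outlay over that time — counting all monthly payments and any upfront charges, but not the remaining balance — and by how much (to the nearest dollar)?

Option A: monthly rate = 8.35%/12 = 0.0069583; payment = 26,000 × 0.0069583 / (1 − (1+0.0069583)^−72) = $460.32.
Option B: monthly rate = 7.25%/12 = 0.0060417; payment = 26,000 × 0.0060417 / (1 − (1+0.0060417)^−72) = $446.40.
Over 60 months: Option A costs 60 × $460.32 + $130.00 = $27,749.20; Option B costs 60 × $446.40 = $26,784.00.
Option B is cheaper by $27,749.20 − $26,784.00 = $965.20.

Option B by $965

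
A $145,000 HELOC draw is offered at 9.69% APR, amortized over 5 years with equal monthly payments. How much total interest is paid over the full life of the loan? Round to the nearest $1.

$38,525

Monthly rate = 9.69%/12 = 0.0080750; payment = 145,000 × 0.0080750 / (1 − (1+0.0080750)^−60) = $3,058.75.
Total paid = 60 × $3,058.75 = $183,525.00; interest = $183,525.00 − $145,000 = $38,525.00.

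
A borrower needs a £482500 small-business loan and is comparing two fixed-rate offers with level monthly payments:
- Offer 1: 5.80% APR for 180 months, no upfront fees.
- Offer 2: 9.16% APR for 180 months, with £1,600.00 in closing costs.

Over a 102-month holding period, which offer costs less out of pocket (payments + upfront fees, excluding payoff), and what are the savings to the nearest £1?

Offer 1: at 5.80% the monthly rate is 0.0048333, so the payment is 482,500 × 0.0048333 / (1 − 1.0048333^−180) = £4,019.66.
Offer 2: monthly rate = 9.16%/12 = 0.0076333; payment = 482,500 × 0.0076333 / (1 − (1+0.0076333)^−180) = £4,939.87.
Over 102 months: Offer 1 costs 102 × £4,019.66 = £410,005.32; Offer 2 costs 102 × £4,939.87 + £1,600.00 = £505,466.74.
Offer 1 is cheaper by £505,466.74 − £410,005.32 = £95,461.42.

Offer 1 by £95,461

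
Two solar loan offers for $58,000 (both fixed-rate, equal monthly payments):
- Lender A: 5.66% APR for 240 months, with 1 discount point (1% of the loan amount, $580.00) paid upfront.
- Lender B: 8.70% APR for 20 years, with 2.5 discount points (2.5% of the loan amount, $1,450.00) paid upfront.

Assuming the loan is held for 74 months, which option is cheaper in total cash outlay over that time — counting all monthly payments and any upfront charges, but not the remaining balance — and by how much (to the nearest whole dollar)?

Lender A: monthly rate = 5.66%/12 = 0.0047167; payment = 58,000 × 0.0047167 / (1 − (1+0.0047167)^−240) = $404.23.
Lender B: monthly rate = 8.7%/12 = 0.0072500; payment = 58,000 × 0.0072500 / (1 − (1+0.0072500)^−240) = $510.70.
Over 74 months: Lender A costs 74 × $404.23 + $580.00 = $30,493.02; Lender B costs 74 × $510.70 + $1,450.00 = $39,241.80.
Lender A is cheaper by $39,241.80 − $30,493.02 = $8,748.78.

Lender A by $8,749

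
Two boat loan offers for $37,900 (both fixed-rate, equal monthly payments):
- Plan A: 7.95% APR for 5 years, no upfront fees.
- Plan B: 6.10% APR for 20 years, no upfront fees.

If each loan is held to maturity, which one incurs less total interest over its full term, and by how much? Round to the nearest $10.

Plan A by $19,640

Plan A: at 7.95% the monthly rate is 0.0066250, so the payment is 37,900 × 0.0066250 / (1 − 1.0066250^−60) = $767.57.
Total interest on Plan A = 60 × $767.57 − $37,900 = $8,154.20.
Plan B: at 6.10% the monthly rate is 0.0050833, so the payment is 37,900 × 0.0050833 / (1 − 1.0050833^−240) = $273.72.
Total interest on Plan B = 240 × $273.72 − $37,900 = $27,792.80.
Plan A is lower by $19,638.60.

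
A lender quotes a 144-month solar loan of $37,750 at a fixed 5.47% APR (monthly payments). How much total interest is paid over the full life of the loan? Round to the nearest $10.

Monthly rate = 5.47%/12 = 0.0045583; payment = 37,750 × 0.0045583 / (1 − (1+0.0045583)^−144) = $358.11.
Total paid = 144 × $358.11 = $51,567.84; interest = $51,567.84 − $37,750 = $13,817.84.

$13,820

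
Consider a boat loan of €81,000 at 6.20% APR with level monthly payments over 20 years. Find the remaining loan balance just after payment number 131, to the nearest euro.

€49,052

With monthly rate i = 6.2%/12 = 0.0051667, the balance after k of n payments is P · [(1+i)^n − (1+i)^k] / [(1+i)^n − 1].
(1+0.0051667)^240 = 3.44459955 and (1+0.0051667)^131 = 1.96421141, so the balance is 81,000 × (3.44459955 − 1.96421141) / (3.44459955 − 1) = €49,051.57.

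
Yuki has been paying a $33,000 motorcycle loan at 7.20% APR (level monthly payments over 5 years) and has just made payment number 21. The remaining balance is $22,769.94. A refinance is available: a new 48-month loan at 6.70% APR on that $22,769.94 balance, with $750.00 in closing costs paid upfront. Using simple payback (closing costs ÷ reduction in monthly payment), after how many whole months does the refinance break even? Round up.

Current payment = 33,000 × 7.2%/12 / (1 − (1+0.0060000)^−60) = $656.56.
Refinanced payment = 22,769.94 × 0.0055833 / (1 − (1+0.0055833)^−48) = $542.09.
Monthly savings = $656.56 − $542.09 = $114.47.
Break-even = $750.00 / $114.47 = 6.55 → 7 months.

7 months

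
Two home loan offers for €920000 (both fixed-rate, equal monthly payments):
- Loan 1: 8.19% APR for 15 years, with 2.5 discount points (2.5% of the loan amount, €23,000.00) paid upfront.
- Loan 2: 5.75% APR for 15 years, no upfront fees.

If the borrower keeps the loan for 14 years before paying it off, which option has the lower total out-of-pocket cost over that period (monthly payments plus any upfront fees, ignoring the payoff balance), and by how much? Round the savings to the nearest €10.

Loan 1: monthly rate = 8.19%/12 = 0.0068250; payment = 920,000 × 0.0068250 / (1 − (1+0.0068250)^−180) = €8,893.21.
Loan 2: monthly rate = 5.75%/12 = 0.0047917; payment = 920,000 × 0.0047917 / (1 − (1+0.0047917)^−180) = €7,639.77.
Over 168 months: Loan 1 costs 168 × €8,893.21 + €23,000.00 = €1,517,059.28; Loan 2 costs 168 × €7,639.77 = €1,283,481.36.
Loan 2 is cheaper by €1,517,059.28 − €1,283,481.36 = €233,577.92.

Loan 2 by €233,580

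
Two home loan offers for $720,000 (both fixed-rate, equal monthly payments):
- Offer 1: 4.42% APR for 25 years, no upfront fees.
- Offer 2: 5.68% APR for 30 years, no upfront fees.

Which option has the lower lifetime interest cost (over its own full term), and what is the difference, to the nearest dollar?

Offer 1: at 4.42% the monthly rate is 0.0036833, so the payment is 720,000 × 0.0036833 / (1 − 1.0036833^−300) = $3,969.37.
Total interest on Offer 1 = 300 × $3,969.37 − $720,000 = $470,811.00.
Offer 2: monthly rate = 5.68%/12 = 0.0047333; payment = 720,000 × 0.0047333 / (1 − (1+0.0047333)^−360) = $4,169.76.
Total interest on Offer 2 = 360 × $4,169.76 − $720,000 = $781,113.60.
Offer 1 is lower by $310,302.60.

Offer 1 by $310,303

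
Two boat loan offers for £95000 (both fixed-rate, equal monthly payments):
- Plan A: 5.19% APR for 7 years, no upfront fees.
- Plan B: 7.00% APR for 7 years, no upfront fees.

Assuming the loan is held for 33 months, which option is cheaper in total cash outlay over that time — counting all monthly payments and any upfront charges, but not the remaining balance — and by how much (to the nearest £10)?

Plan A: at 5.19% the monthly rate is 0.0043250, so the payment is 95,000 × 0.0043250 / (1 − 1.0043250^−84) = £1,351.22.
Plan B: monthly rate = 7%/12 = 0.0058333; payment = 95,000 × 0.0058333 / (1 − (1+0.0058333)^−84) = £1,433.80.
Over 33 months: Plan A costs 33 × £1,351.22 = £44,590.26; Plan B costs 33 × £1,433.80 = £47,315.40.
Plan A is cheaper by £47,315.40 − £44,590.26 = £2,725.14.

Plan A by £2,730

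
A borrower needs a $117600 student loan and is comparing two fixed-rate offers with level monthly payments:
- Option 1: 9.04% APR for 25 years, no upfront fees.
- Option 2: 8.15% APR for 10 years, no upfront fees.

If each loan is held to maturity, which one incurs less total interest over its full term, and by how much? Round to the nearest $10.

Option 2 by $124,700

Option 1: monthly rate = 9.04%/12 = 0.0075333; payment = 117,600 × 0.0075333 / (1 − (1+0.0075333)^−300) = $990.12.
Total interest on Option 1 = 300 × $990.12 − $117,600 = $179,436.00.
Option 2: at 8.15% the monthly rate is 0.0067917, so the payment is 117,600 × 0.0067917 / (1 − 1.0067917^−120) = $1,436.15.
Total interest on Option 2 = 120 × $1,436.15 − $117,600 = $54,738.00.
Option 2 is lower by $124,698.00.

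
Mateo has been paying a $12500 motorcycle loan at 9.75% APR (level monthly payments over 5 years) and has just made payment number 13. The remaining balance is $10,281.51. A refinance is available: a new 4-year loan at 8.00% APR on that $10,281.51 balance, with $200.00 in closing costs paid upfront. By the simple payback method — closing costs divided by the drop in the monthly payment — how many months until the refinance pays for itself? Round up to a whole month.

Current payment = 12,500 × 9.75%/12 / (1 − (1+0.0081250)^−60) = $264.05.
Refinanced payment = 10,281.51 × 0.0066667 / (1 − (1+0.0066667)^−48) = $251.00.
Monthly savings = $264.05 − $251.00 = $13.05.
Break-even = $200.00 / $13.05 = 15.33 → 16 months.

16 months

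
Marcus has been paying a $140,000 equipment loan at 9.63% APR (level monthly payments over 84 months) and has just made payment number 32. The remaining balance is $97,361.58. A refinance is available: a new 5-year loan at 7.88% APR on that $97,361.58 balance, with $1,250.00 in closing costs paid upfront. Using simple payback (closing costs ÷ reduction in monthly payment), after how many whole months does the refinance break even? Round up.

Current payment = 140,000 × 9.63%/12 / (1 − (1+0.0080250)^−84) = $2,297.49.
Refinanced payment = 97,361.58 × 0.0065667 / (1 − (1+0.0065667)^−60) = $1,968.56.
Monthly savings = $2,297.49 − $1,968.56 = $328.93.
Break-even = $1,250.00 / $328.93 = 3.80 → 4 months.

4 months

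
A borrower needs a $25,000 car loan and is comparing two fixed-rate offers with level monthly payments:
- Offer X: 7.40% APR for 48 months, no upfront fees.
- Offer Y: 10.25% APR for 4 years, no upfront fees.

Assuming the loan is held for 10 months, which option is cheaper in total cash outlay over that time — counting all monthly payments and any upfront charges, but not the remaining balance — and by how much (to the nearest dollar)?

Offer X: monthly rate = 7.4%/12 = 0.0061667; payment = 25,000 × 0.0061667 / (1 − (1+0.0061667)^−48) = $603.31.
Offer Y: monthly rate = 10.25%/12 = 0.0085417; payment = 25,000 × 0.0085417 / (1 − (1+0.0085417)^−48) = $637.07.
Over 10 months: Offer X costs 10 × $603.31 = $6,033.10; Offer Y costs 10 × $637.07 = $6,370.70.
Offer X is cheaper by $6,370.70 − $6,033.10 = $337.60.

Offer X by $338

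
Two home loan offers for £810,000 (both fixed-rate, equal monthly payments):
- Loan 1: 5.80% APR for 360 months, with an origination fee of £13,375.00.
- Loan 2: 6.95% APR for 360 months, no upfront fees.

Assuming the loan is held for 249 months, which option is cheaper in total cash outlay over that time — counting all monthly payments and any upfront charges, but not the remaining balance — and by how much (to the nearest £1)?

Loan 1: monthly rate = 5.8%/12 = 0.0048333; payment = 810,000 × 0.0048333 / (1 − (1+0.0048333)^−360) = £4,752.70.
Loan 2: monthly rate = 6.95%/12 = 0.0057917; payment = 810,000 × 0.0057917 / (1 − (1+0.0057917)^−360) = £5,361.78.
Over 249 months: Loan 1 costs 249 × £4,752.70 + £13,375.00 = £1,196,797.30; Loan 2 costs 249 × £5,361.78 = £1,335,083.22.
Loan 1 is cheaper by £1,335,083.22 − £1,196,797.30 = £138,285.92.

Loan 1 by £138,286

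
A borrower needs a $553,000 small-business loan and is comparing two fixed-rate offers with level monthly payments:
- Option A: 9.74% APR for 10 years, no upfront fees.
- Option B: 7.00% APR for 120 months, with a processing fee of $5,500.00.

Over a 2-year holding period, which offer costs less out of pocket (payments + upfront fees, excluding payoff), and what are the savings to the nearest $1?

Option A: monthly rate = 9.74%/12 = 0.0081167; payment = 553,000 × 0.0081167 / (1 − (1+0.0081167)^−120) = $7,228.55.
Option B: monthly rate = 7%/12 = 0.0058333; payment = 553,000 × 0.0058333 / (1 − (1+0.0058333)^−120) = $6,420.80.
Over 24 months: Option A costs 24 × $7,228.55 = $173,485.20; Option B costs 24 × $6,420.80 + $5,500.00 = $159,599.20.
Option B is cheaper by $173,485.20 − $159,599.20 = $13,886.00.

Option B by $13,886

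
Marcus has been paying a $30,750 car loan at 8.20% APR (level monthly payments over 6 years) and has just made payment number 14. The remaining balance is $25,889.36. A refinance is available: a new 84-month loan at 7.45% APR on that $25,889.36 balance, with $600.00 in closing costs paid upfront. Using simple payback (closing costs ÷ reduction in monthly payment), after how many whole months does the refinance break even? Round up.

5 months

Current payment = 30,750 × 8.2%/12 / (1 − (1+0.0068333)^−72) = $542.15.
Refinanced payment = 25,889.36 × 0.0062083 / (1 − (1+0.0062083)^−84) = $396.46.
Monthly savings = $542.15 − $396.46 = $145.69.
Break-even = $600.00 / $145.69 = 4.12 → 5 months.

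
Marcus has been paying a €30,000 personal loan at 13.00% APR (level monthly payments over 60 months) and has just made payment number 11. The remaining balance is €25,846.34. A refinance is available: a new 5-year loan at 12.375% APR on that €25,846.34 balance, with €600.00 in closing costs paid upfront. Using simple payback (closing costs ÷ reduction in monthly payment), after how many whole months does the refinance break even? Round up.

Current payment = 30,000 × 13%/12 / (1 − (1+0.0108333)^−60) = €682.59.
Refinanced payment = 25,846.34 × 0.0103125 / (1 − (1+0.0103125)^−60) = €579.85.
Monthly savings = €682.59 − €579.85 = €102.74.
Break-even = €600.00 / €102.74 = 5.84 → 6 months.

6 months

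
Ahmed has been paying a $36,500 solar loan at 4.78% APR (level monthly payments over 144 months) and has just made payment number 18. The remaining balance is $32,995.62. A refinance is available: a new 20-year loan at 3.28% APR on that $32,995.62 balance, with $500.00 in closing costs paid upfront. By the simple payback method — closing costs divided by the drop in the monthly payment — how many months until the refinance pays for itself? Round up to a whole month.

4 months

Current payment = 36,500 × 4.78%/12 / (1 − (1+0.0039833)^−144) = $333.57.
Refinanced payment = 32,995.62 × 0.0027333 / (1 − (1+0.0027333)^−240) = $187.65.
Monthly savings = $333.57 − $187.65 = $145.92.
Break-even = $500.00 / $145.92 = 3.43 → 4 months.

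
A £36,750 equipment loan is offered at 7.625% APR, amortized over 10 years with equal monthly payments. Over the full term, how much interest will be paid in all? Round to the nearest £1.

£15,886

At 7.625% the monthly rate is 0.0063542, so the payment is 36,750 × 0.0063542 / (1 − 1.0063542^−120) = £438.63.
Total paid = 120 × £438.63 = £52,635.60; interest = £52,635.60 − £36,750 = £15,885.60.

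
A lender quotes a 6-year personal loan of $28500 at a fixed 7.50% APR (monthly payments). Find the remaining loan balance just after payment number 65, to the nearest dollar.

$3,365

With monthly rate i = 7.5%/12 = 0.0062500, the balance after k of n payments is P · [(1+i)^n − (1+i)^k] / [(1+i)^n − 1].
(1+0.0062500)^72 = 1.56611743 and (1+0.0062500)^65 = 1.49928111, so the balance is 28,500 × (1.56611743 − 1.49928111) / (1.56611743 − 1) = $3,364.73.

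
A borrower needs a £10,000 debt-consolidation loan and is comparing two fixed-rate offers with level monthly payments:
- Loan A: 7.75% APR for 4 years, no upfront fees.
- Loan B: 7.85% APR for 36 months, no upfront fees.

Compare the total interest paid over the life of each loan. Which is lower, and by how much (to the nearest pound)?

Loan B by £406

Loan A: at 7.75% the monthly rate is 0.0064583, so the payment is 10,000 × 0.0064583 / (1 − 1.0064583^−48) = £242.96.
Total interest on Loan A = 48 × £242.96 − £10,000 = £1,662.08.
Loan B: monthly rate = 7.85%/12 = 0.0065417; payment = 10,000 × 0.0065417 / (1 − (1+0.0065417)^−36) = £312.67.
Total interest on Loan B = 36 × £312.67 − £10,000 = £1,256.12.
Loan B is lower by £405.96.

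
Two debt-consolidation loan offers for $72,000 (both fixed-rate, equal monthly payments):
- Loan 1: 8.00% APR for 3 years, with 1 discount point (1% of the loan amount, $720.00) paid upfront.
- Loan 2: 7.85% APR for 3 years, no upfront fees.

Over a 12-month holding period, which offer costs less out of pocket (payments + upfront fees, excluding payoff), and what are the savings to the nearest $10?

Loan 1: at 8.00% the monthly rate is 0.0066667, so the payment is 72,000 × 0.0066667 / (1 − 1.0066667^−36) = $2,256.22.
Loan 2: at 7.85% the monthly rate is 0.0065417, so the payment is 72,000 × 0.0065417 / (1 − 1.0065417^−36) = $2,251.24.
Over 12 months: Loan 1 costs 12 × $2,256.22 + $720.00 = $27,794.64; Loan 2 costs 12 × $2,251.24 = $27,014.88.
Loan 2 is cheaper by $27,794.64 − $27,014.88 = $779.76.

Loan 2 by $780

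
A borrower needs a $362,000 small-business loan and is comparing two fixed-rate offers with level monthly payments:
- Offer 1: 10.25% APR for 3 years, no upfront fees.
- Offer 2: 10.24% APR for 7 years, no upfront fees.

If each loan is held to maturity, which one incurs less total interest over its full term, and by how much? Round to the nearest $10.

Offer 1: at 10.25% the monthly rate is 0.0085417, so the payment is 362,000 × 0.0085417 / (1 − 1.0085417^−36) = $11,723.26.
Total interest on Offer 1 = 36 × $11,723.26 − $362,000 = $60,037.36.
Offer 2: monthly rate = 10.24%/12 = 0.0085333; payment = 362,000 × 0.0085333 / (1 − (1+0.0085333)^−84) = $6,054.61.
Total interest on Offer 2 = 84 × $6,054.61 − $362,000 = $146,587.24.
Offer 1 is lower by $86,549.88.

Offer 1 by $86,550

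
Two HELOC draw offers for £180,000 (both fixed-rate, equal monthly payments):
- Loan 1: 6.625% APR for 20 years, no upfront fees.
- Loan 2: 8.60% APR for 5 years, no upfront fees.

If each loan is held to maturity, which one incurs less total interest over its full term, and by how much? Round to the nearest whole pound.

Loan 1: at 6.625% the monthly rate is 0.0055208, so the payment is 180,000 × 0.0055208 / (1 − 1.0055208^−240) = £1,355.31.
Total interest on Loan 1 = 240 × £1,355.31 − £180,000 = £145,274.40.
Loan 2: at 8.60% the monthly rate is 0.0071667, so the payment is 180,000 × 0.0071667 / (1 − 1.0071667^−60) = £3,701.66.
Total interest on Loan 2 = 60 × £3,701.66 − £180,000 = £42,099.60.
Loan 2 is lower by £103,174.80.

Loan 2 by £103,175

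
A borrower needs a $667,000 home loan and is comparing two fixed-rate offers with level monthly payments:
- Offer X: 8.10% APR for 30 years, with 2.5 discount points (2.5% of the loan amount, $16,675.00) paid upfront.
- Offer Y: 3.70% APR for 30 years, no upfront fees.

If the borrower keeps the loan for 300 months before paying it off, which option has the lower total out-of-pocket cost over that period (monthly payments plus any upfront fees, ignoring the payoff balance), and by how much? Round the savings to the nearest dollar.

Offer Y by $577,885

Offer X: at 8.10% the monthly rate is 0.0067500, so the payment is 667,000 × 0.0067500 / (1 − 1.0067500^−360) = $4,940.79.
Offer Y: monthly rate = 3.7%/12 = 0.0030833; payment = 667,000 × 0.0030833 / (1 − (1+0.0030833)^−360) = $3,070.09.
Over 300 months: Offer X costs 300 × $4,940.79 + $16,675.00 = $1,498,912.00; Offer Y costs 300 × $3,070.09 = $921,027.00.
Offer Y is cheaper by $1,498,912.00 − $921,027.00 = $577,885.00.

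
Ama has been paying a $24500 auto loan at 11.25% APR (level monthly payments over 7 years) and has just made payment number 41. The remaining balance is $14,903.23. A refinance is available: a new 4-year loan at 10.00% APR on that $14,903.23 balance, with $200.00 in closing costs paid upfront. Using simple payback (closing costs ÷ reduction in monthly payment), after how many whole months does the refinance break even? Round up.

Current payment = 24,500 × 11.25%/12 / (1 − (1+0.0093750)^−84) = $422.73.
Refinanced payment = 14,903.23 × 0.0083333 / (1 − (1+0.0083333)^−48) = $377.98.
Monthly savings = $422.73 − $377.98 = $44.75.
Break-even = $200.00 / $44.75 = 4.47 → 5 months.

5 months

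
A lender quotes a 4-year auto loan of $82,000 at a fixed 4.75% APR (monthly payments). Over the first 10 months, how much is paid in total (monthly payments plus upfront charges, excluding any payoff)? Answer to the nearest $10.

At 4.75% the monthly rate is 0.0039583, so the payment is 82,000 × 0.0039583 / (1 − 1.0039583^−48) = $1,879.13.
Total outlay = 10 × $1,879.13 = $18,791.30.

$18,790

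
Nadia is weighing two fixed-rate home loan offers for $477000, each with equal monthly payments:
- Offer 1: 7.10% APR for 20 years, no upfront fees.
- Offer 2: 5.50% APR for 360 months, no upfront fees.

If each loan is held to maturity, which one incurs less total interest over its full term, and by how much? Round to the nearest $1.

Offer 1: at 7.10% the monthly rate is 0.0059167, so the payment is 477,000 × 0.0059167 / (1 − 1.0059167^−240) = $3,726.86.
Total interest on Offer 1 = 240 × $3,726.86 − $477,000 = $417,446.40.
Offer 2: monthly rate = 5.5%/12 = 0.0045833; payment = 477,000 × 0.0045833 / (1 − (1+0.0045833)^−360) = $2,708.35.
Total interest on Offer 2 = 360 × $2,708.35 − $477,000 = $498,006.00.
Offer 1 is lower by $80,559.60.

Offer 1 by $80,560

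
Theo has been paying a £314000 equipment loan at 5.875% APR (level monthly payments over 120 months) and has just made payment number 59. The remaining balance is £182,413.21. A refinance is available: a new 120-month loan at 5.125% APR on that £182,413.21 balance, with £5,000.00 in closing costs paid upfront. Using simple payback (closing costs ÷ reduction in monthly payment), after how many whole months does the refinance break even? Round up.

4 months

Current payment = 314,000 × 5.875%/12 / (1 − (1+0.0048958)^−120) = £3,466.37.
Refinanced payment = 182,413.21 × 0.0042708 / (1 − (1+0.0042708)^−120) = £1,945.94.
Monthly savings = £3,466.37 − £1,945.94 = £1,520.43.
Break-even = £5,000.00 / £1,520.43 = 3.29 → 4 months.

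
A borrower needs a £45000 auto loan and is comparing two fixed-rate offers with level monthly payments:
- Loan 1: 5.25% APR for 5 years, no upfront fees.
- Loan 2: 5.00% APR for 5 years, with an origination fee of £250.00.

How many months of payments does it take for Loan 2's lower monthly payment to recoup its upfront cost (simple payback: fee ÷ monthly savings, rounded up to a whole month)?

Loan 1: monthly rate = 5.25%/12 = 0.0043750; payment = 45,000 × 0.0043750 / (1 − (1+0.0043750)^−60) = £854.37.
Loan 2: at 5.00% the monthly rate is 0.0041667, so the payment is 45,000 × 0.0041667 / (1 − 1.0041667^−60) = £849.21.
Monthly savings = £854.37 − £849.21 = £5.16.
Break-even = £250.00 / £5.16 = 48.45 → 49 months.

49 months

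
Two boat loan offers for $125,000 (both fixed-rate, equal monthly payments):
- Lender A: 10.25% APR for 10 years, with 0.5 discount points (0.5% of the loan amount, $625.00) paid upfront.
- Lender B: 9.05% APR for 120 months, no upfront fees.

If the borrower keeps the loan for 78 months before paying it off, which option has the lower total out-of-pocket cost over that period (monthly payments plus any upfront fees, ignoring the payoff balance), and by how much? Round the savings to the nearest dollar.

Lender B by $7,053

Lender A: at 10.25% the monthly rate is 0.0085417, so the payment is 125,000 × 0.0085417 / (1 − 1.0085417^−120) = $1,669.24.
Lender B: monthly rate = 9.05%/12 = 0.0075417; payment = 125,000 × 0.0075417 / (1 − (1+0.0075417)^−120) = $1,586.83.
Over 78 months: Lender A costs 78 × $1,669.24 + $625.00 = $130,825.72; Lender B costs 78 × $1,586.83 = $123,772.74.
Lender B is cheaper by $130,825.72 − $123,772.74 = $7,052.98.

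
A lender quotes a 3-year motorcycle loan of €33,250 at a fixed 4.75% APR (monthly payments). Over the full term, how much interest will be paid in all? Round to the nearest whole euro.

€2,491

At 4.75% the monthly rate is 0.0039583, so the payment is 33,250 × 0.0039583 / (1 − 1.0039583^−36) = €992.80.
Total paid = 36 × €992.80 = €35,740.80; interest = €35,740.80 − €33,250 = €2,490.80.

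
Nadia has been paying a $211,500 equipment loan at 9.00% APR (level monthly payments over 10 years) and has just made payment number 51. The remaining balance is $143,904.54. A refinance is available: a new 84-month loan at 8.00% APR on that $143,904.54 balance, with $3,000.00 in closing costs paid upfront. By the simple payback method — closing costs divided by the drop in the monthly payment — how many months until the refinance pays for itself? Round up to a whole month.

7 months

Current payment = 211,500 × 9%/12 / (1 − (1+0.0075000)^−120) = $2,679.19.
Refinanced payment = 143,904.54 × 0.0066667 / (1 − (1+0.0066667)^−84) = $2,242.93.
Monthly savings = $2,679.19 − $2,242.93 = $436.26.
Break-even = $3,000.00 / $436.26 = 6.88 → 7 months.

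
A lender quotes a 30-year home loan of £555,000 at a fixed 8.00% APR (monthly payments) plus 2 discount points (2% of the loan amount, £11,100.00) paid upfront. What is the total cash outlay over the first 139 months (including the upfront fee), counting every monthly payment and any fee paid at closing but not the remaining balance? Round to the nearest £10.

Monthly rate = 8%/12 = 0.0066667; payment = 555,000 × 0.0066667 / (1 − (1+0.0066667)^−360) = £4,072.39.
Total outlay = 139 × £4,072.39 + £11,100.00 = £577,162.21.

£577,160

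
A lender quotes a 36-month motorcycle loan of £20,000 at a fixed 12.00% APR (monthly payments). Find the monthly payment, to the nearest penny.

£664.29

Monthly rate = 12%/12 = 0.0100000; payment = 20,000 × 0.0100000 / (1 − (1+0.0100000)^−36) = £664.29.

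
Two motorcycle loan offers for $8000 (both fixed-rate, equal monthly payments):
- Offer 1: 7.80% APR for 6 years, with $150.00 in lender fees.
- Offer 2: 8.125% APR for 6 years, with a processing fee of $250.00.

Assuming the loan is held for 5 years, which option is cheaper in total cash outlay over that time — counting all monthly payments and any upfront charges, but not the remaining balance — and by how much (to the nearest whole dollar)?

Offer 1: monthly rate = 7.8%/12 = 0.0065000; payment = 8,000 × 0.0065000 / (1 − (1+0.0065000)^−72) = $139.49.
Offer 2: at 8.125% the monthly rate is 0.0067708, so the payment is 8,000 × 0.0067708 / (1 − 1.0067708^−72) = $140.75.
Over 60 months: Offer 1 costs 60 × $139.49 + $150.00 = $8,519.40; Offer 2 costs 60 × $140.75 + $250.00 = $8,695.00.
Offer 1 is cheaper by $8,695.00 − $8,519.40 = $175.60.

Offer 1 by $176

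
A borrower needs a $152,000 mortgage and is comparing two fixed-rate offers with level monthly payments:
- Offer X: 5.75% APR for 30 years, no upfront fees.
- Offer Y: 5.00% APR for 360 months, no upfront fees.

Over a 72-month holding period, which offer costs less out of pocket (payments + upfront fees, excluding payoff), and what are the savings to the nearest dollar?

Offer X: monthly rate = 5.75%/12 = 0.0047917; payment = 152,000 × 0.0047917 / (1 − (1+0.0047917)^−360) = $887.03.
Offer Y: monthly rate = 5%/12 = 0.0041667; payment = 152,000 × 0.0041667 / (1 − (1+0.0041667)^−360) = $815.97.
Over 72 months: Offer X costs 72 × $887.03 = $63,866.16; Offer Y costs 72 × $815.97 = $58,749.84.
Offer Y is cheaper by $63,866.16 − $58,749.84 = $5,116.32.

Offer Y by $5,116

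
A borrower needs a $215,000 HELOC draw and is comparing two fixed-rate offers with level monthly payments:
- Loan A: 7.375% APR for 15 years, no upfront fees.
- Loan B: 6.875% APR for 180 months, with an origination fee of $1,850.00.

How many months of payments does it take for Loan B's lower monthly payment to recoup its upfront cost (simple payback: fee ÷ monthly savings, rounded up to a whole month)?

Loan A: at 7.375% the monthly rate is 0.0061458, so the payment is 215,000 × 0.0061458 / (1 − 1.0061458^−180) = $1,977.84.
Loan B: at 6.875% the monthly rate is 0.0057292, so the payment is 215,000 × 0.0057292 / (1 − 1.0057292^−180) = $1,917.49.
Monthly savings = $1,977.84 − $1,917.49 = $60.35.
Break-even = $1,850.00 / $60.35 = 30.65 → 31 months.

31 months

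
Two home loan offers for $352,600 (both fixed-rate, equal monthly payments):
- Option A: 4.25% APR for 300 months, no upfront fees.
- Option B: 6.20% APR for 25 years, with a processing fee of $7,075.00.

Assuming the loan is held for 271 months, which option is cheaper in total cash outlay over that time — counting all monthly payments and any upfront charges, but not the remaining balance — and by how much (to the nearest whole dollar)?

Option A: at 4.25% the monthly rate is 0.0035417, so the payment is 352,600 × 0.0035417 / (1 − 1.0035417^−300) = $1,910.17.
Option B: at 6.20% the monthly rate is 0.0051667, so the payment is 352,600 × 0.0051667 / (1 − 1.0051667^−300) = $2,315.11.
Over 271 months: Option A costs 271 × $1,910.17 = $517,656.07; Option B costs 271 × $2,315.11 + $7,075.00 = $634,469.81.
Option A is cheaper by $634,469.81 − $517,656.07 = $116,813.74.

Option A by $116,814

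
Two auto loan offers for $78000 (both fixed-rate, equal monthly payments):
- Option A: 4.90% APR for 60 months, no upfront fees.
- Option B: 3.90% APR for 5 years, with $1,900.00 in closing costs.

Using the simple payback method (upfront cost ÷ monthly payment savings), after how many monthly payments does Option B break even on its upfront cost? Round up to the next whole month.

54 months

Option A: monthly rate = 4.9%/12 = 0.0040833; payment = 78,000 × 0.0040833 / (1 − (1+0.0040833)^−60) = $1,468.39.
Option B: at 3.90% the monthly rate is 0.0032500, so the payment is 78,000 × 0.0032500 / (1 − 1.0032500^−60) = $1,432.97.
Monthly savings = $1,468.39 − $1,432.97 = $35.42.
Break-even = $1,900.00 / $35.42 = 53.64 → 54 months.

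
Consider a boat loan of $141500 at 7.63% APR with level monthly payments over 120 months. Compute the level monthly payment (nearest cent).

At 7.63% the monthly rate is 0.0063583, so the payment is 141,500 × 0.0063583 / (1 − 1.0063583^−120) = $1,689.25.

$1,689.25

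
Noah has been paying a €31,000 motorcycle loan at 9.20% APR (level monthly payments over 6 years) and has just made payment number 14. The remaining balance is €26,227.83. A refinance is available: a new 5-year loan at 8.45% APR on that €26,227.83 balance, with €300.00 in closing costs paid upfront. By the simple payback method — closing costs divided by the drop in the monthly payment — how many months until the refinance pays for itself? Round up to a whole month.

13 months

Current payment = 31,000 × 9.2%/12 / (1 − (1+0.0076667)^−72) = €561.87.
Refinanced payment = 26,227.83 × 0.0070417 / (1 − (1+0.0070417)^−60) = €537.47.
Monthly savings = €561.87 − €537.47 = €24.40.
Break-even = €300.00 / €24.40 = 12.30 → 13 months.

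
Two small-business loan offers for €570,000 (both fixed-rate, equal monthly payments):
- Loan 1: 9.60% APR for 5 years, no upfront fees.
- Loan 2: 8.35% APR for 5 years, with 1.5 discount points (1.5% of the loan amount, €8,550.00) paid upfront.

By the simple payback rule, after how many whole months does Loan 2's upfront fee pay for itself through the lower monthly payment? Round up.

25 months

Loan 1: monthly rate = 9.6%/12 = 0.0080000; payment = 570,000 × 0.0080000 / (1 − (1+0.0080000)^−60) = €11,998.94.
Loan 2: monthly rate = 8.35%/12 = 0.0069583; payment = 570,000 × 0.0069583 / (1 − (1+0.0069583)^−60) = €11,653.26.
Monthly savings = €11,998.94 − €11,653.26 = €345.68.
Break-even = €8,550.00 / €345.68 = 24.73 → 25 months.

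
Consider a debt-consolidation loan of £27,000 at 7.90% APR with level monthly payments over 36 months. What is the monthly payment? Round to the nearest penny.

£844.84

At 7.90% the monthly rate is 0.0065833, so the payment is 27,000 × 0.0065833 / (1 − 1.0065833^−36) = £844.84.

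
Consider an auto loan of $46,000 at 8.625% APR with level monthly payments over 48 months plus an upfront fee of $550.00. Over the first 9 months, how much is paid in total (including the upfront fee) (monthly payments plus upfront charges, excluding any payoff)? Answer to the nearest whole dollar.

At 8.625% the monthly rate is 0.0071875, so the payment is 46,000 × 0.0071875 / (1 − 1.0071875^−48) = $1,136.54.
Total outlay = 9 × $1,136.54 + $550.00 = $10,778.86.

$10,779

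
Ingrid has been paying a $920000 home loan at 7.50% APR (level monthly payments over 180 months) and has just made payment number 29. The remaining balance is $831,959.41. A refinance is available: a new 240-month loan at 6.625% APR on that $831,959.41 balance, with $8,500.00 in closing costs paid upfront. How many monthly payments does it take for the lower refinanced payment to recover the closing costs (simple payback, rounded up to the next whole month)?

Current payment = 920,000 × 7.5%/12 / (1 − (1+0.0062500)^−180) = $8,528.51.
Refinanced payment = 831,959.41 × 0.0055208 / (1 − (1+0.0055208)^−240) = $6,264.24.
Monthly savings = $8,528.51 − $6,264.24 = $2,264.27.
Break-even = $8,500.00 / $2,264.27 = 3.75 → 4 months.

4 months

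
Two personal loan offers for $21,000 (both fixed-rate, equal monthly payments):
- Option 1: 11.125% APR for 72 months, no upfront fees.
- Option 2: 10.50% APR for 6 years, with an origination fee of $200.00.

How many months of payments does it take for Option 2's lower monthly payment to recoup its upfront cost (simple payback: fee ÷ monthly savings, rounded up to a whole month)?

Option 1: at 11.125% the monthly rate is 0.0092708, so the payment is 21,000 × 0.0092708 / (1 − 1.0092708^−72) = $401.06.
Option 2: at 10.50% the monthly rate is 0.0087500, so the payment is 21,000 × 0.0087500 / (1 − 1.0087500^−72) = $394.36.
Monthly savings = $401.06 − $394.36 = $6.70.
Break-even = $200.00 / $6.70 = 29.85 → 30 months.

30 months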